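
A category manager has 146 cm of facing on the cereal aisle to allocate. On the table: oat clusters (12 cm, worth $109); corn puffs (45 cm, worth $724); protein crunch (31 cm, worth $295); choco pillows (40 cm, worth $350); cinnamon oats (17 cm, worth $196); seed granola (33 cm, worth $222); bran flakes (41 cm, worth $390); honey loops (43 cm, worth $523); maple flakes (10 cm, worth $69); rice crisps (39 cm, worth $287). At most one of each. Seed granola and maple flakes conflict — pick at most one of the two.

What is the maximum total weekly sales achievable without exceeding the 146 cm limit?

1833

A density-first pass picks corn puffs + protein crunch + cinnamon oats + honey loops + maple flakes — 1807 at 146 cm.
Replace protein crunch and maple flakes with bran flakes: the trade gains 26 net, giving 1833 at 146 cm.
The closest alternative, corn puffs + protein crunch + cinnamon oats + honey loops + maple flakes, reaches only 1807.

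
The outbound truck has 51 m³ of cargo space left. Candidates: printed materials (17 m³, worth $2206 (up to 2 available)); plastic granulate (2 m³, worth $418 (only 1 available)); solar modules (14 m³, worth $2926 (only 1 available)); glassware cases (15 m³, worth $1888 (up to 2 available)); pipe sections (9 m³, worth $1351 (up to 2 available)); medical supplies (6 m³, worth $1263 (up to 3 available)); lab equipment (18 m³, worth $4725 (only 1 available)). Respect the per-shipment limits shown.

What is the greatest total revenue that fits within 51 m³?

11440

Taking the top-ratio shipments first gives plastic granulate + pipe sections + 3×medical supplies + lab equipment for 10283 (47 m³).
Replace plastic granulate and pipe sections with solar modules: the trade gains 1157 net, giving 11440 at 50 m³.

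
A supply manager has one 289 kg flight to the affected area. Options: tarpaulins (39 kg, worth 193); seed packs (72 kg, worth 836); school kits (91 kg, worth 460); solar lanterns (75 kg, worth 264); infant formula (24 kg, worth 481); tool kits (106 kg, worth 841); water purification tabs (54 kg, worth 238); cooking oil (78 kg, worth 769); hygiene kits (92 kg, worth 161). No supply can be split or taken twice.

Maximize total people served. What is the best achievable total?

Density check — infant formula 20.04, seed packs 11.61, cooking oil 9.86, tool kits 7.93 are the best per kg.
Best packing: seed packs + infant formula + tool kits + cooking oil — 280 kg, 2927 total.
The spare 9 kg is too small for any remaining supply, and no exchange beats 2927.

2927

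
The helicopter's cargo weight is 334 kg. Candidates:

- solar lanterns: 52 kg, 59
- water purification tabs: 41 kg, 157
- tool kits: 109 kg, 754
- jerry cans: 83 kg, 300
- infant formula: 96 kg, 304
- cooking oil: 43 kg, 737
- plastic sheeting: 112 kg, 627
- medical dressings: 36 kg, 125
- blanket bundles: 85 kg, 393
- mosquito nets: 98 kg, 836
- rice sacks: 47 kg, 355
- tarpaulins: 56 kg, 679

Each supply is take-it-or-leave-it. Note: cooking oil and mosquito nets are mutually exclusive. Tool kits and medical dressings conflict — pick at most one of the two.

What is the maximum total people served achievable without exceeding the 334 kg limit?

2797

Density check — cooking oil 17.14, tarpaulins 12.12, mosquito nets 8.53 are the best per kg.
Taking tool kits + cooking oil + plastic sheeting + tarpaulins: 320 kg used, 2797 in people served.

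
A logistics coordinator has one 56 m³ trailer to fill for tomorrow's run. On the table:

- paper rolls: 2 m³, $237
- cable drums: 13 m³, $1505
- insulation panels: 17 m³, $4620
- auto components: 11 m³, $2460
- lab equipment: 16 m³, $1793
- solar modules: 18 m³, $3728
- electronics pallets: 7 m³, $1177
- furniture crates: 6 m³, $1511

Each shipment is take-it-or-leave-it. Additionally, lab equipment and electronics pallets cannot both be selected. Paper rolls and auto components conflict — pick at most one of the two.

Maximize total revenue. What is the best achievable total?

12319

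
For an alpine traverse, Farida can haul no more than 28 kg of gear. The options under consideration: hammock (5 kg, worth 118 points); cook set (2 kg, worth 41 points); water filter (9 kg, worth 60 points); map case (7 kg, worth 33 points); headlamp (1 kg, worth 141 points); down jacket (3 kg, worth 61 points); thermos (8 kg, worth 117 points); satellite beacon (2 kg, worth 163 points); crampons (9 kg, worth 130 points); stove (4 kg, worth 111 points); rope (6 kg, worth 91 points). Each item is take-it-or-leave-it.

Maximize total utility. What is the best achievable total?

Taking the top-ratio items first gives hammock + cook set + headlamp + down jacket + satellite beacon + stove + rope for 726 (23 kg).
The 3 kg tied up in down jacket is better spent on thermos — total rises to 782 (28 kg).
An exhaustive check of the 2048 subsets confirms 782.

782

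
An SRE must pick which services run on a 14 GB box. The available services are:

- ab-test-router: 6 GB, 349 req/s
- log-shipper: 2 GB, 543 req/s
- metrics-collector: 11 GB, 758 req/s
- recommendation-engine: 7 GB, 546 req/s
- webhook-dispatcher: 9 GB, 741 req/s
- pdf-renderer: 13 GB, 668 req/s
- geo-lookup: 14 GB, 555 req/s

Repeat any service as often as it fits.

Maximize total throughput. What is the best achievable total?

Best packing: 7×log-shipper — 14 GB, 3801 total.
Every other selection either busts 14 GB or fails to beat 3801.

3801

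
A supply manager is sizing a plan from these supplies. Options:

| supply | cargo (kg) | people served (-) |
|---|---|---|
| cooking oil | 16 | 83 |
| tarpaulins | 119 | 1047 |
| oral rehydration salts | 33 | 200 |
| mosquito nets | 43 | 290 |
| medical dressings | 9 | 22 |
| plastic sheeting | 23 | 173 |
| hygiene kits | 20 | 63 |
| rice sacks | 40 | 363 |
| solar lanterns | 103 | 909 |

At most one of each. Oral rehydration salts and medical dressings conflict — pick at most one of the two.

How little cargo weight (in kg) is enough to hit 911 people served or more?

Need the lightest bundle worth ≥ 911.
medical dressings + solar lanterns reaches 931 using 112 kg.
Any bundle with less than 112 kg falls short of 911.

112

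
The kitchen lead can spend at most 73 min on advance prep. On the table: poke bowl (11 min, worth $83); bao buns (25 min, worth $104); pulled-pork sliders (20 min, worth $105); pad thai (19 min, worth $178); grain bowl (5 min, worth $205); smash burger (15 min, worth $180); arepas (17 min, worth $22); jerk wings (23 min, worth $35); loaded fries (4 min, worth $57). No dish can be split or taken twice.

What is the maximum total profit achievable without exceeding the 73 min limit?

751

Ranking by ratio (profit/min): grain bowl 41.00, loaded fries 14.25, smash burger 12.00, pad thai 9.37.
Filling by ratio: poke bowl + pad thai + grain bowl + smash burger + arepas + loaded fries for 725, with 2 min left unused.
The 21 min tied up in arepas and loaded fries is better spent on pulled-pork sliders — total rises to 751 (70 min).
The closest alternative, pulled-pork sliders + pad thai + grain bowl + smash burger + loaded fries, reaches only 725.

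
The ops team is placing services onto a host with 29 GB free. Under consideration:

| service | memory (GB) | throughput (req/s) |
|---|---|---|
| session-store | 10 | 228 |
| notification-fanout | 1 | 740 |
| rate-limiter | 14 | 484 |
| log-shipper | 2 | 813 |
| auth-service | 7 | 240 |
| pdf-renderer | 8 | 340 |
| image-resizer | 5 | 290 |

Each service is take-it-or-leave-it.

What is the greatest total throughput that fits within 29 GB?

2567

A density-first pass picks notification-fanout + log-shipper + auth-service + pdf-renderer + image-resizer — 2423 at 23 GB.
Dropping pdf-renderer frees 8 GB; slotting in rate-limiter (14 GB) lifts the total to 2567 at 29 GB.
That's the maximum — no swap from here does better than 2567.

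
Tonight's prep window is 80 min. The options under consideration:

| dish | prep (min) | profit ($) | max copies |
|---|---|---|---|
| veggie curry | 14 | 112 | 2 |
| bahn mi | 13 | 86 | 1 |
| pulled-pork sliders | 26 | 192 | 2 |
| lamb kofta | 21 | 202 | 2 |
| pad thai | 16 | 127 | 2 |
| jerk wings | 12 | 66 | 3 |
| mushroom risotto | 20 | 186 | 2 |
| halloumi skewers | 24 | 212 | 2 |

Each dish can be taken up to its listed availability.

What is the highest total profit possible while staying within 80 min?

Ranking by ratio (profit/min): lamb kofta 9.62, mushroom risotto 9.30, halloumi skewers 8.83.
Taking the top-ratio dishes first gives veggie curry + 2×lamb kofta + mushroom risotto for 702 (76 min).
The 20 min tied up in mushroom risotto is better spent on halloumi skewers — total rises to 728 (80 min).
That's the maximum — no swap from here does better than 728.

728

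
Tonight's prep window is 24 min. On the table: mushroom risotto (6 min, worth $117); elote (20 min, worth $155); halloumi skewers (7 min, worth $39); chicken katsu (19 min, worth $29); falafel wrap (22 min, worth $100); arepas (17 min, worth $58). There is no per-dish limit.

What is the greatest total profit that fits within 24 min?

468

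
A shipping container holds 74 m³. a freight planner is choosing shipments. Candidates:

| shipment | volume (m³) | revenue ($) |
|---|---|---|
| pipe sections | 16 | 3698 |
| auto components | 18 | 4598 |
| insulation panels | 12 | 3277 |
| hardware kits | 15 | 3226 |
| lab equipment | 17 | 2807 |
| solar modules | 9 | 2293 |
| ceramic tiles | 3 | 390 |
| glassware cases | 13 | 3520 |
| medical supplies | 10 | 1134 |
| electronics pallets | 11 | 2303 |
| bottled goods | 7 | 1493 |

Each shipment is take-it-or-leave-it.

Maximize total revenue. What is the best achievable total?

18407

A density-first pass picks pipe sections + auto components + insulation panels + solar modules + ceramic tiles + glassware cases — 17776 at 71 m³.
Replace pipe sections and ceramic tiles with hardware kits + bottled goods: the trade gains 631 net, giving 18407 at 74 m³.
Next best is pipe sections + auto components + insulation panels + hardware kits + glassware cases at 18319 (74 m³) — short by 88.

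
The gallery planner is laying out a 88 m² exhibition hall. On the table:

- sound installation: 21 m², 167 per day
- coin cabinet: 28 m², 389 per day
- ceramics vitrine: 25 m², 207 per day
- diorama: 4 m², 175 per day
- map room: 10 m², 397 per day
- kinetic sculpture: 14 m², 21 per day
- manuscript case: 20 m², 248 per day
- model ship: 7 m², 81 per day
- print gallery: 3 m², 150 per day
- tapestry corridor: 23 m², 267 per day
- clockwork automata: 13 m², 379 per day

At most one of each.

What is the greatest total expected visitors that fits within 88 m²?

1838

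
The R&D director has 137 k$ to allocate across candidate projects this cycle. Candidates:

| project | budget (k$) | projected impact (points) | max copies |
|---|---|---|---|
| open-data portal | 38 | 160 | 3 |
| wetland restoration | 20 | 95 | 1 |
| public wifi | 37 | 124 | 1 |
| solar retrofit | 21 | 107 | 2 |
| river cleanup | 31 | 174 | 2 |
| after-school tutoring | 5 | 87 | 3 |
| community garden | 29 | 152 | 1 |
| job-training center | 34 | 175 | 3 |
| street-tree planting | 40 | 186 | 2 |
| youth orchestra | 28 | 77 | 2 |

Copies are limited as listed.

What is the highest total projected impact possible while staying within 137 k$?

896

Density check — after-school tutoring 17.40, river cleanup 5.61, community garden 5.24, job-training center 5.15 are the best per k$.
Taking the top-ratio projects first gives solar retrofit + 2×river cleanup + 3×after-school tutoring + community garden for 868 (127 k$).
Replace river cleanup with wetland restoration + solar retrofit: the trade gains 28 net, giving 896 at 137 k$.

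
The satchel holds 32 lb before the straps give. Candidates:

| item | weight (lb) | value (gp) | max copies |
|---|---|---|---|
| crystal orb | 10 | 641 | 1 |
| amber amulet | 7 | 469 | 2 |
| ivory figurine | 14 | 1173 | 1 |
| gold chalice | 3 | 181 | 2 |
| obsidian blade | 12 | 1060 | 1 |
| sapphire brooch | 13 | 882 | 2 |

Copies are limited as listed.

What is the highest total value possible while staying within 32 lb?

2595

Ranking by ratio (value/lb): obsidian blade 88.33, ivory figurine 83.79, sapphire brooch 67.85, amber amulet 67.00.
Taking ivory figurine + 2×gold chalice + obsidian blade: 32 lb used, 2595 in value.
Nothing else within 32 lb beats 2595.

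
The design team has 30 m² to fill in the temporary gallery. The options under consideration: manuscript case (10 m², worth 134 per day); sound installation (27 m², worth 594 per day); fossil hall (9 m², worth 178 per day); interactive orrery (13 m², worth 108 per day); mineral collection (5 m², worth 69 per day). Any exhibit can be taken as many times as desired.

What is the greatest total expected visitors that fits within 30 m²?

594

Best packing: sound installation — 27 m², 594 total.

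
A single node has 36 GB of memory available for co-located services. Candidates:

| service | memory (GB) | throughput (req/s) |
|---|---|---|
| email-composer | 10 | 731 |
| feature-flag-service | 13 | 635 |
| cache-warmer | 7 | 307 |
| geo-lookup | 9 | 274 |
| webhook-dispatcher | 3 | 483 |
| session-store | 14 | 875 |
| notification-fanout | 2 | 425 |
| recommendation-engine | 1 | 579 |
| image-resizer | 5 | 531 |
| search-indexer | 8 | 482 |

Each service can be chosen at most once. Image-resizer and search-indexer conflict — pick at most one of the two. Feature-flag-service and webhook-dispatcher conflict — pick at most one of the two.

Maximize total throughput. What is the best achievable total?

3624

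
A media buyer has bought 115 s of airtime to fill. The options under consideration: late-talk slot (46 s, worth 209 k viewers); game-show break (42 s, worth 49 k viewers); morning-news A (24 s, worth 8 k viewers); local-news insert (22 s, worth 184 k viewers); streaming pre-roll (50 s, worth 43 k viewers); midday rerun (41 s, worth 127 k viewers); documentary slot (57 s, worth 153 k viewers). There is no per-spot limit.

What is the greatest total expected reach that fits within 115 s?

Best packing: 5×local-news insert — 110 s, 920 total.
The spare 5 s is too small for any remaining spot, and no exchange beats 920.

920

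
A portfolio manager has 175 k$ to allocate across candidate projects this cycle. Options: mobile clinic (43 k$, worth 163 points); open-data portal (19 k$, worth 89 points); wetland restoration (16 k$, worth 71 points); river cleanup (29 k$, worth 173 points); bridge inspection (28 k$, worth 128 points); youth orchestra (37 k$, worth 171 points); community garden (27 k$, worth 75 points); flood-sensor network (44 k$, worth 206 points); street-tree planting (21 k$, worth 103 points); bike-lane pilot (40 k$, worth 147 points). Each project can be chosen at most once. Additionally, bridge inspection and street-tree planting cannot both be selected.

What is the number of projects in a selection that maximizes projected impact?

6

Optimal total is 838.
One optimal bundle: open-data portal + wetland restoration + river cleanup + bridge inspection + youth orchestra + flood-sensor network (173 k$).
All optima have 6 projects.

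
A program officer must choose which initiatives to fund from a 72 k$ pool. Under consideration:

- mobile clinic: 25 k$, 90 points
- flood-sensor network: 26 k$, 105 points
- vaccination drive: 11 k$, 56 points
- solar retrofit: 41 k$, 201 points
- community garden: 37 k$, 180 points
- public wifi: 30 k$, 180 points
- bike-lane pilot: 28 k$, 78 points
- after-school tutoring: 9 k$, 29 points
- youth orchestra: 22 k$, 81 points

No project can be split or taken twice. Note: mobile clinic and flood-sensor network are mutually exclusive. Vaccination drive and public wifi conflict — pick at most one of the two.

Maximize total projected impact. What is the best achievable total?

381

Solar retrofit + public wifi uses 71 of the 72 k$ and totals 381.
An exhaustive check of the 512 subsets confirms 381.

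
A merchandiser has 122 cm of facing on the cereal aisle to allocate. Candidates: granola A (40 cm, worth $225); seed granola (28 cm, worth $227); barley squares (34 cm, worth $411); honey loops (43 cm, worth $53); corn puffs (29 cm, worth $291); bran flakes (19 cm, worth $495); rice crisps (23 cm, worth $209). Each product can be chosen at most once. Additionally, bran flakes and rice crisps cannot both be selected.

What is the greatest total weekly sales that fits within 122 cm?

Ranking by ratio (weekly sales/cm): bran flakes 26.05, barley squares 12.09, corn puffs 10.03, rice crisps 9.09.
Best packing: seed granola + barley squares + corn puffs + bran flakes — 110 cm, 1424 total.
The closest alternative, granola A + barley squares + corn puffs + bran flakes, reaches only 1422.

1424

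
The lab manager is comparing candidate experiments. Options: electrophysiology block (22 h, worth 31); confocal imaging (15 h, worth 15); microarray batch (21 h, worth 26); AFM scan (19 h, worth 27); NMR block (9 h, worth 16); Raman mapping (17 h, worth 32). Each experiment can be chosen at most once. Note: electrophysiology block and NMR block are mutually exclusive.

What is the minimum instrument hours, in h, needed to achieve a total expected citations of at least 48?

Look for the lowest-instrument combination reaching 48.
NMR block + Raman mapping reaches 48 using 26 h.
Below 26 h the best achievable stays under 48.

26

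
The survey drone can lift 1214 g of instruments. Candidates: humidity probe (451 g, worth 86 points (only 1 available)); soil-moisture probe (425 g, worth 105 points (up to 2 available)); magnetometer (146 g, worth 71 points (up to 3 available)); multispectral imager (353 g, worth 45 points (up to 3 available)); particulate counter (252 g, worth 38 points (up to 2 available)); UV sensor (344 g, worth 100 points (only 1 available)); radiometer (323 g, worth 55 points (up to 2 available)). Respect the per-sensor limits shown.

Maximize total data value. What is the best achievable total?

418

Ranking by ratio (data value/g): magnetometer 0.49, UV sensor 0.29, soil-moisture probe 0.25.
The ratio ordering already packs tightly: soil-moisture probe + 3×magnetometer + UV sensor, 1207 g, 418.
That's the maximum — no swap from here does better than 418.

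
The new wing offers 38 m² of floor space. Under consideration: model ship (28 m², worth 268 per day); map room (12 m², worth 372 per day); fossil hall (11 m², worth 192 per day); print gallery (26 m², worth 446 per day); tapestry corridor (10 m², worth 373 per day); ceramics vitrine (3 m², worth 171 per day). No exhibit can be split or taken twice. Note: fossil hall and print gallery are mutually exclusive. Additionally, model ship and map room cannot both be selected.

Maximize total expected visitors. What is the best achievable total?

1108

Ranking by ratio (expected visitors/m²): ceramics vitrine 57.00, tapestry corridor 37.30, map room 31.00.
The ratio ordering already packs tightly: map room + fossil hall + tapestry corridor + ceramics vitrine, 36 m², 1108.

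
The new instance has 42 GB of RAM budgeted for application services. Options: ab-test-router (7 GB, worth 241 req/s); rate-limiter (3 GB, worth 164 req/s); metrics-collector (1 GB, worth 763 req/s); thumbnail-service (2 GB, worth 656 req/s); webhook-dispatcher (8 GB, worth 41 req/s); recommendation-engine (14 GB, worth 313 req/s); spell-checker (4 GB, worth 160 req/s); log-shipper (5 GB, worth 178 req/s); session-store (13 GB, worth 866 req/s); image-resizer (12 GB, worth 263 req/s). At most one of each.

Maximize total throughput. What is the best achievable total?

Ranking by ratio (throughput/GB): metrics-collector 763.00, thumbnail-service 328.00, session-store 66.62.
Filling by ratio: ab-test-router + rate-limiter + metrics-collector + thumbnail-service + spell-checker + log-shipper + session-store for 3028, with 7 GB left unused.
Dropping log-shipper frees 5 GB; slotting in image-resizer (12 GB) lifts the total to 3113 at 42 GB.

3113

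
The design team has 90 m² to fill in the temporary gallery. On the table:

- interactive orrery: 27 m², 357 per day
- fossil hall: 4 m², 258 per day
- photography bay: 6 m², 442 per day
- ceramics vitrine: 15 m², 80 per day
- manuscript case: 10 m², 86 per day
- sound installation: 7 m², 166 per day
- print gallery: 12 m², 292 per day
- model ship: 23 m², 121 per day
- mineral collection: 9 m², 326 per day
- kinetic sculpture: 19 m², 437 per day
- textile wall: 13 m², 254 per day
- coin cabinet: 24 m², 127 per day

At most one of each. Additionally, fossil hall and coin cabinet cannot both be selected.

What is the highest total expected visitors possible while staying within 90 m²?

The ratio heuristic lands on fossil hall + photography bay + manuscript case + sound installation + print gallery + mineral collection + kinetic sculpture + textile wall (2261) but leaves 10 m² idle.
Dropping manuscript case and sound installation frees 17 m²; slotting in interactive orrery (27 m²) lifts the total to 2366 at 90 m².
Runner-up interactive orrery + fossil hall + photography bay + sound installation + print gallery + mineral collection + kinetic sculpture tops out at 2278.

2366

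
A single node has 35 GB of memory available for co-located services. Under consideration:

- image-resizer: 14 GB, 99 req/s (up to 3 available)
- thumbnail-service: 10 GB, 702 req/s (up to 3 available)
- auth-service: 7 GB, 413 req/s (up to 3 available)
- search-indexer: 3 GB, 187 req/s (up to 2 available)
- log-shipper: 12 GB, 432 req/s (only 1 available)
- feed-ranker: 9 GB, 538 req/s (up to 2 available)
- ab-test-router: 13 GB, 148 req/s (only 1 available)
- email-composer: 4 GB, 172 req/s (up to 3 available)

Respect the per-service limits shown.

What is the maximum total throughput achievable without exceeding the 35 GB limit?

2316

Greedy by ratio would take 3×thumbnail-service + search-indexer: 33 GB used, total 2293.
The 10 GB tied up in thumbnail-service is better spent on search-indexer + feed-ranker — total rises to 2316 (35 GB).
That's the maximum — no swap from here does better than 2316.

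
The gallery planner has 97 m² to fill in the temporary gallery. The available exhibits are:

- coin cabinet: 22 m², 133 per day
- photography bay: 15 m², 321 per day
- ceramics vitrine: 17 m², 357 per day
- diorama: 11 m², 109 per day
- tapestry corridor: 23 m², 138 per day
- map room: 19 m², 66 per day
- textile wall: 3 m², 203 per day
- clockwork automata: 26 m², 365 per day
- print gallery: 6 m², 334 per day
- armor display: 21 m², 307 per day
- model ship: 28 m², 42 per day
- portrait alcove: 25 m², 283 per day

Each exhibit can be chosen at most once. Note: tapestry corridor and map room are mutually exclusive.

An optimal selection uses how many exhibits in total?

The maximum expected visitors within 97 m² is 1887.
photography bay + ceramics vitrine + textile wall + clockwork automata + print gallery + armor display hits 1887 at 88 m².
Every optimal selection uses 6 exhibits.

6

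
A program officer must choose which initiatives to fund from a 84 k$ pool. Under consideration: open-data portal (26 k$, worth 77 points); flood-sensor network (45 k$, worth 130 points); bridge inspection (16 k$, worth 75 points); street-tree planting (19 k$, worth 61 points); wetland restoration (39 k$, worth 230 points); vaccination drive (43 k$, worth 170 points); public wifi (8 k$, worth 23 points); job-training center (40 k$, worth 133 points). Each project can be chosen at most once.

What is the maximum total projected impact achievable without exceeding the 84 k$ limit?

400

Ranking by ratio (projected impact/k$): wetland restoration 5.90, bridge inspection 4.69, vaccination drive 3.95.
Greedy by ratio would take bridge inspection + street-tree planting + wetland restoration + public wifi: 82 k$ used, total 389.
The 43 k$ tied up in bridge inspection and street-tree planting and public wifi is better spent on vaccination drive — total rises to 400 (82 k$).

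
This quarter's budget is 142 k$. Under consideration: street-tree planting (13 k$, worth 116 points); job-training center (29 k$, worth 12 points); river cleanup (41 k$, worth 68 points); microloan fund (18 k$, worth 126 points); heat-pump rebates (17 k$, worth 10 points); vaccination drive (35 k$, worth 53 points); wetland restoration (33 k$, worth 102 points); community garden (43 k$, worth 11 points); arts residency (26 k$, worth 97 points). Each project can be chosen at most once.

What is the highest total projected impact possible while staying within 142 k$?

The ratio ordering already packs tightly: street-tree planting + river cleanup + microloan fund + wetland restoration + arts residency, 131 k$, 509.

509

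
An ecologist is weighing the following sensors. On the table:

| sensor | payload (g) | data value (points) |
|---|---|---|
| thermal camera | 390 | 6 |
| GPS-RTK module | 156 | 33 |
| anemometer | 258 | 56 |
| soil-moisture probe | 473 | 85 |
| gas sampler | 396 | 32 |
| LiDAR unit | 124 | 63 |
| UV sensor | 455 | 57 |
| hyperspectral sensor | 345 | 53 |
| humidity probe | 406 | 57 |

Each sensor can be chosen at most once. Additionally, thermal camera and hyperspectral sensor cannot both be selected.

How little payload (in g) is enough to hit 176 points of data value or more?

Need the lightest bundle worth ≥ 176.
GPS-RTK module + soil-moisture probe + LiDAR unit: 181 data value at 753 g.
Any bundle with less than 753 g falls short of 176.

753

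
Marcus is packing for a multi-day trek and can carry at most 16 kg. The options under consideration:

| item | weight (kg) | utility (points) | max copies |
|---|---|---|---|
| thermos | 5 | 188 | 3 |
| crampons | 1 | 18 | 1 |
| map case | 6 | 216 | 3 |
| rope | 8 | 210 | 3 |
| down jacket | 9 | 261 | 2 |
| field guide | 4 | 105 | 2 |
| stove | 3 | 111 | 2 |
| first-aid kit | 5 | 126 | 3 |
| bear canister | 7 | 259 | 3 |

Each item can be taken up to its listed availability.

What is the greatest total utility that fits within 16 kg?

598

A density-first pass picks 3×thermos + crampons — 582 at 16 kg.
Replace thermos and crampons with 2×stove: the trade gains 16 net, giving 598 at 16 kg.
No other feasible combination exceeds 598.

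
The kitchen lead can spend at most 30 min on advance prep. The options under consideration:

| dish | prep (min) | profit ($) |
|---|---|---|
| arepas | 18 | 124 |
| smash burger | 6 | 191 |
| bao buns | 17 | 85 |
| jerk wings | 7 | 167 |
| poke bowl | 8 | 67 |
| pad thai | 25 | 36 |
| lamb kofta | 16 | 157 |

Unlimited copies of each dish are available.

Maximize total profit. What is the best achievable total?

955

Density check — smash burger 31.83, jerk wings 23.86, lamb kofta 9.81, poke bowl 8.38 are the best per min.
Taking 5×smash burger: 30 min used, 955 in profit.
No other feasible combination exceeds 955.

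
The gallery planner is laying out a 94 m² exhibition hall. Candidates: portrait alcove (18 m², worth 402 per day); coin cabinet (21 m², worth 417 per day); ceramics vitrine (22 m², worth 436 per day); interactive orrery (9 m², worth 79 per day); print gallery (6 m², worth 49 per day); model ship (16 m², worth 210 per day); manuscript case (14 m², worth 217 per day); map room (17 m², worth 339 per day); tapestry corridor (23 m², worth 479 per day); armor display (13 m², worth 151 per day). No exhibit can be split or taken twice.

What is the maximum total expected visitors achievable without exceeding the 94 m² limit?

The ratio heuristic lands on portrait alcove + coin cabinet + manuscript case + map room + tapestry corridor (1854) but leaves 1 m² idle.
Dropping coin cabinet frees 21 m²; slotting in ceramics vitrine (22 m²) lifts the total to 1873 at 94 m².
Every other selection either busts 94 m² or fails to beat 1873.

1873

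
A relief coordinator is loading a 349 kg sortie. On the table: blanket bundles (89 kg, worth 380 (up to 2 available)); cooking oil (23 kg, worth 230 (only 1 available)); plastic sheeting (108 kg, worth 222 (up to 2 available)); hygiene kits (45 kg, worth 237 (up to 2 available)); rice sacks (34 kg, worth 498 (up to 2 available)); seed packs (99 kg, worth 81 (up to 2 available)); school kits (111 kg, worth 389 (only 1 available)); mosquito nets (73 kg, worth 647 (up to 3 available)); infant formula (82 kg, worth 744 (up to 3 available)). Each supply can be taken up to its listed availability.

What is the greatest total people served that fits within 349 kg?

The ratio ordering already packs tightly: cooking oil + 2×rice sacks + 3×infant formula, 337 kg, 3458.

3458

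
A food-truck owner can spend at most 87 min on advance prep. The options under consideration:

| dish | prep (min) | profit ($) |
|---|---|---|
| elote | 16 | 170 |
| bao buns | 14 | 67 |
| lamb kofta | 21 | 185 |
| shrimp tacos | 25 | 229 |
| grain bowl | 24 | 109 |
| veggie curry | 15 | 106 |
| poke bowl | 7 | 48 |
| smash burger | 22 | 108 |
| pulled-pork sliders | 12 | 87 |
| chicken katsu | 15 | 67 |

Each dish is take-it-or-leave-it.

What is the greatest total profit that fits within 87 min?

Greedy by ratio would take elote + lamb kofta + shrimp tacos + poke bowl + pulled-pork sliders: 81 min used, total 719.
The 12 min tied up in pulled-pork sliders is better spent on veggie curry — total rises to 738 (84 min).
That's the maximum — no swap from here does better than 738.

738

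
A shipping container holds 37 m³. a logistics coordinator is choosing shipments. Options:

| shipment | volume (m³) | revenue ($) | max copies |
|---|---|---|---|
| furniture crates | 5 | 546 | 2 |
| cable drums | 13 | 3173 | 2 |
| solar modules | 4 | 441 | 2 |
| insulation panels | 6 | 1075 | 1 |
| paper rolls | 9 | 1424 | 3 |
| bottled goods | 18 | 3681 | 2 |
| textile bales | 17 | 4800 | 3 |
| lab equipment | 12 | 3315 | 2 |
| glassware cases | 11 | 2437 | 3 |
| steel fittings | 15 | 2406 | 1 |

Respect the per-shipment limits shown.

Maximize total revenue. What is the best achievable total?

9803

Taking the top-ratio shipments first gives 2×textile bales for 9600 (34 m³).
Dropping 2×textile bales frees 34 m³; slotting in cable drums + 2×lab equipment (37 m³) lifts the total to 9803 at 37 m³.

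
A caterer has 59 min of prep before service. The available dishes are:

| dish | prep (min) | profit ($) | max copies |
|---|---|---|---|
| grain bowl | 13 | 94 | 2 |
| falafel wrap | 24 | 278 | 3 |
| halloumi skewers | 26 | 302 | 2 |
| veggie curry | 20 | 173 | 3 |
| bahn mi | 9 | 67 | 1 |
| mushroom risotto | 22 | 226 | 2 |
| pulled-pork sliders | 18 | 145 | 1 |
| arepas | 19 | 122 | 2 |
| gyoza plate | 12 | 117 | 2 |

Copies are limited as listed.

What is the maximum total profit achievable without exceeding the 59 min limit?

Density check — halloumi skewers 11.62, falafel wrap 11.58, mushroom risotto 10.27, gyoza plate 9.75 are the best per min.
Taking the top-ratio dishes first gives 2×halloumi skewers for 604 (52 min).
The 26 min tied up in halloumi skewers is better spent on falafel wrap + bahn mi — total rises to 647 (59 min).
Nothing else within 59 min beats 647.

647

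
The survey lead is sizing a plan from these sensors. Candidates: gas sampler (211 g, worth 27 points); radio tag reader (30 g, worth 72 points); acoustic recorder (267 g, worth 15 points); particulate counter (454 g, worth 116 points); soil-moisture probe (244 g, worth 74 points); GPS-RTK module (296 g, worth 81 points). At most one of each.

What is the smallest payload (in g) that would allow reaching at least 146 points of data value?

Minimise g subject to total data value ≥ 146.
radio tag reader + soil-moisture probe reaches 146 using 274 g.
No combination under 274 g hits 146.

274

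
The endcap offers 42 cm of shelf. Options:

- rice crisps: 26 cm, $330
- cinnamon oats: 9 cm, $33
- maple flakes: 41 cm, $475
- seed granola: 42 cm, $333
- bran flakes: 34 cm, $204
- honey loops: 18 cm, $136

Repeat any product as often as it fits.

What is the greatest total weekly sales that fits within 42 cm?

Density check — rice crisps 12.69, maple flakes 11.59, seed granola 7.93 are the best per cm.
Greedy by ratio would take rice crisps + cinnamon oats: 35 cm used, total 363.
Replace rice crisps and cinnamon oats with maple flakes: the trade gains 112 net, giving 475 at 41 cm.

475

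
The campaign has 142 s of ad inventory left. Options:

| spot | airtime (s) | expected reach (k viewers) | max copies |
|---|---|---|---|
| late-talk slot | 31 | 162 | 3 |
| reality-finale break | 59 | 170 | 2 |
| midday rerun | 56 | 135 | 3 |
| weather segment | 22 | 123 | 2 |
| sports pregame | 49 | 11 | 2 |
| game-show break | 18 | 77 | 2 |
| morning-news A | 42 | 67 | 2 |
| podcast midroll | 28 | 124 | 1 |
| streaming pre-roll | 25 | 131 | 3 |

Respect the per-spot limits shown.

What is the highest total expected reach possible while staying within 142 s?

740

Density check — weather segment 5.59, streaming pre-roll 5.24, late-talk slot 5.23, podcast midroll 4.43 are the best per s.
Greedy by ratio would take 2×weather segment + game-show break + 3×streaming pre-roll: 137 s used, total 716.
Dropping weather segment and game-show break and 2×streaming pre-roll frees 90 s; slotting in 3×late-talk slot (93 s) lifts the total to 740 at 140 s.
No other feasible combination exceeds 740.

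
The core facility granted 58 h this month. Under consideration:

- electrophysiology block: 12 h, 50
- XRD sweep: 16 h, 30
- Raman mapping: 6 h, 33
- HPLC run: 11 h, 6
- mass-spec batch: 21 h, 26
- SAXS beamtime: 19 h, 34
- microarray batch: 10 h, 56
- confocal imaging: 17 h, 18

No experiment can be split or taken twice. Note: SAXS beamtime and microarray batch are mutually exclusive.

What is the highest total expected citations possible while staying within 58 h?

Electrophysiology block + XRD sweep + Raman mapping + HPLC run + microarray batch uses 55 of the 58 h and totals 175.
Runner-up electrophysiology block + XRD sweep + Raman mapping + microarray batch tops out at 169.

175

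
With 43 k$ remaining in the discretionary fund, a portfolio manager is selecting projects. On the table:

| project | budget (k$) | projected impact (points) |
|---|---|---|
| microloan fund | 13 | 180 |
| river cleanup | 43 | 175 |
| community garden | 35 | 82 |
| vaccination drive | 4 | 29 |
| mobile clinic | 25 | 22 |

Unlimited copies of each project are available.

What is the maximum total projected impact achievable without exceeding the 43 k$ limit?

569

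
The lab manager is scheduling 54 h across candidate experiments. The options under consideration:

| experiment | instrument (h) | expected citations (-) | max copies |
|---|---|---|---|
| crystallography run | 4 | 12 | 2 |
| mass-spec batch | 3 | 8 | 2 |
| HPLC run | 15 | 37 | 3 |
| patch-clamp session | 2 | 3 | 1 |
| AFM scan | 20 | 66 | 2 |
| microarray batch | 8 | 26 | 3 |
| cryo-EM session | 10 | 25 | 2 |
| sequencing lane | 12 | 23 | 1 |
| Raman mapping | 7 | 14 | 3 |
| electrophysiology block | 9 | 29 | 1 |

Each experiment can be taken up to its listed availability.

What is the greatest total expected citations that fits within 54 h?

174

A density-first pass picks crystallography run + patch-clamp session + 2×AFM scan + microarray batch — 173 at 54 h.
Replace crystallography run and patch-clamp session with 2×mass-spec batch: the trade gains 1 net, giving 174 at 54 h.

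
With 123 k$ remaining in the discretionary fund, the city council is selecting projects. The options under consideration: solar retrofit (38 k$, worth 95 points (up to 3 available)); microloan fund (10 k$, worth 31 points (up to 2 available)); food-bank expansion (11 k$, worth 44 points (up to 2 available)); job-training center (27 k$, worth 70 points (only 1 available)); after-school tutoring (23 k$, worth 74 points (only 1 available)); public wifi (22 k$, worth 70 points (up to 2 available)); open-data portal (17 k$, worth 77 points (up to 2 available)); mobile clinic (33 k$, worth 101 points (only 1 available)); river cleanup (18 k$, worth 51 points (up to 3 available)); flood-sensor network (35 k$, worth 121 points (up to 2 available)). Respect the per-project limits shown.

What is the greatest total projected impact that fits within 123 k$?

Density check — open-data portal 4.53, food-bank expansion 4.00, flood-sensor network 3.46, after-school tutoring 3.22 are the best per k$.
Filling by ratio: 2×food-bank expansion + after-school tutoring + 2×open-data portal + flood-sensor network for 437, with 9 k$ left unused.
Dropping after-school tutoring frees 23 k$; slotting in microloan fund + public wifi (32 k$) lifts the total to 464 at 123 k$.
Every other selection either busts 123 k$ or exceeds an availability limit or fails to beat 464.

464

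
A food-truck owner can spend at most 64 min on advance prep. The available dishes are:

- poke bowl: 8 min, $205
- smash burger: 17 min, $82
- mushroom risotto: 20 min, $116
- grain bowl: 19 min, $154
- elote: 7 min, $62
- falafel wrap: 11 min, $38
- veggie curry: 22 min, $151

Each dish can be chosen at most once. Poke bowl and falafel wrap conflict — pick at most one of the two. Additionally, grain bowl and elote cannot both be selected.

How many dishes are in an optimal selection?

4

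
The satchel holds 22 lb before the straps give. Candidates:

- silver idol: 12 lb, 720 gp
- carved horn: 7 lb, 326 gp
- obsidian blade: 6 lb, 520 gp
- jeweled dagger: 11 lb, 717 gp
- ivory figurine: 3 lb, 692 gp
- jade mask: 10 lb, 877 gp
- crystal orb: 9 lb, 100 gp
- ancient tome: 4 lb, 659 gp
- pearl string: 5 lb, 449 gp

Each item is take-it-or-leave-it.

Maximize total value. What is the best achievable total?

2677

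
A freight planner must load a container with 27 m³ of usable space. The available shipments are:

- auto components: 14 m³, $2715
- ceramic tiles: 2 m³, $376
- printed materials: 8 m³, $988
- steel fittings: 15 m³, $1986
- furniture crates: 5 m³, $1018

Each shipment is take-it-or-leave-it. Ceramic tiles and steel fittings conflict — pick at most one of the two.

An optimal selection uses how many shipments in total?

3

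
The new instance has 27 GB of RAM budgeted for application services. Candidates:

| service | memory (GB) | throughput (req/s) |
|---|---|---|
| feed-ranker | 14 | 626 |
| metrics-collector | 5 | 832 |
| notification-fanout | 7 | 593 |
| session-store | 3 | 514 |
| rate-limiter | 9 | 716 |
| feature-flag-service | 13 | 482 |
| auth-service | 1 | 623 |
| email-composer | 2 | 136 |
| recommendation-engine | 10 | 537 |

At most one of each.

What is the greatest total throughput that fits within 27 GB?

Best packing: metrics-collector + notification-fanout + session-store + rate-limiter + auth-service + email-composer — 27 GB, 3414 total.
Every other selection either busts 27 GB or fails to beat 3414.

3414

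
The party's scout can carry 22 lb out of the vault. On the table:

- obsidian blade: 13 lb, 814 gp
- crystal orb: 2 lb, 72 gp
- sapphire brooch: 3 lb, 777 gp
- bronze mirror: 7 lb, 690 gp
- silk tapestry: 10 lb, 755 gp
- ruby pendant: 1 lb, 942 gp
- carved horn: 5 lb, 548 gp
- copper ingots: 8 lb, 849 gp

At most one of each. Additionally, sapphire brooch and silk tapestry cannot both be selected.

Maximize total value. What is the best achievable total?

Density check — ruby pendant 942.00, sapphire brooch 259.00, carved horn 109.60 are the best per lb.
Taking the top-ratio items first gives crystal orb + sapphire brooch + ruby pendant + carved horn + copper ingots for 3188 (19 lb).
Dropping carved horn frees 5 lb; slotting in bronze mirror (7 lb) lifts the total to 3330 at 21 lb.
Next best is sapphire brooch + bronze mirror + ruby pendant + copper ingots at 3258 (19 lb) — short by 72.

3330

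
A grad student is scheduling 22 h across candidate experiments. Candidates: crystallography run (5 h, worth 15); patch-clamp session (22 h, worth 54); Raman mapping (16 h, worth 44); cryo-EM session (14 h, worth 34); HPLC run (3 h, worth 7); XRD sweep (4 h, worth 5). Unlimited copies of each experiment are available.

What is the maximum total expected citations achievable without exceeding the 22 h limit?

60

The ratio ordering already packs tightly: 4×crystallography run, 20 h, 60.
That's the maximum — no swap from here does better than 60.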